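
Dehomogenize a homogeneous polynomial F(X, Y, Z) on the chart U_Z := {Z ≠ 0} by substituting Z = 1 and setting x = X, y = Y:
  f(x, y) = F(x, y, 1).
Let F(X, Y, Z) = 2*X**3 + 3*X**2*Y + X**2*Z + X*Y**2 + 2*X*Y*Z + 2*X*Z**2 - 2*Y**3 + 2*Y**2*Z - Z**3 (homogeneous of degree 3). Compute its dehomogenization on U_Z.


f(x, y) = 2*x**3 + 3*x**2*y + x**2 + x*y**2 + 2*x*y + 2*x - 2*y**3 + 2*y**2 - 1

On U_Z we set Z = 1. Each monomial c·X^i·Y^j·Z^k in F becomes c·x^i·y^j·1^k = c·x^i·y^j.
Substituting Z = 1: F(X, Y, 1) = 2*x**3 + 3*x**2*y + x**2 + x*y**2 + 2*x*y + 2*x - 2*y**3 + 2*y**2 - 1.
Note: deg(f) ≤ deg(F) = 3; strict inequality happens when F is divisible by Z (lost terms).


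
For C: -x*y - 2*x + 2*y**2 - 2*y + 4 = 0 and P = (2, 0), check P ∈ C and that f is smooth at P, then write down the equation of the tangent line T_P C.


Tangent line at P: -2*x - 4*y + 4 = 0.

Step 1: f(2, 0) = 0, so P lies on C.
Step 2: partial derivatives
  f_x(x, y) = -y - 2, f_y(x, y) = -x + 4*y - 2.
  f_x(P) = -2, f_y(P) = -4 (gradient nonzero, so P is smooth).
Step 3: tangent line at P: -2·(x − 2) + -4·(y − 0) = 0.
Expanding: -2*x - 4*y + 4 = 0.


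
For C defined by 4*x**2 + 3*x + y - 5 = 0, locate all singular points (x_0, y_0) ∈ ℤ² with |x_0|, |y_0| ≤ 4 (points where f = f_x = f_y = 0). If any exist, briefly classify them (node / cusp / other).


No singular points in the scanned grid; C is smooth there.

Compute partial derivatives:
  f_x = 8*x + 3.
  f_y = 1.
f_y = 1 is a nonzero constant, so f_y never vanishes: no point (x, y) can satisfy f = f_x = f_y = 0. In particular no (x, y) ∈ {−4, ..., 4}² is singular; the curve is smooth.


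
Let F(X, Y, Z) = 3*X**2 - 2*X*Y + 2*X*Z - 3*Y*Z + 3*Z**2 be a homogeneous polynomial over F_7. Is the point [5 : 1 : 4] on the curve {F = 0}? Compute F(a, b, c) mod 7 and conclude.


F(5,1,4) ≡ 1 (mod 7); P is NOT on the curve.

Evaluate F(5, 1, 4) term-by-term (mod 7).
  3*X**2 ↦ 3·25·1·1 = 75
  -2*X*Y ↦ -2·5·1·1 = -10
  2*X*Z ↦ 2·5·1·4 = 40
  -3*Y*Z ↦ -3·1·1·4 = -12
  3*Z**2 ↦ 3·1·1·16 = 48
Sum: F(5, 1, 4) = (75) + (-10) + (40) + (-12) + (48) = 141.
Reducing mod 7: 141 ≡ 1 (mod 7).
Since F(a, b, c) ≡ 1 ≠ 0 (mod 7), P does NOT lie on the curve.


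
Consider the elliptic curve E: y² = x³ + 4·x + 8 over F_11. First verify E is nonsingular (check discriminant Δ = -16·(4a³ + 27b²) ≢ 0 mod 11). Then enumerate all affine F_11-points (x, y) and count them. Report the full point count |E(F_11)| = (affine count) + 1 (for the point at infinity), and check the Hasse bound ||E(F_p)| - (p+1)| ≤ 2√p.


Affine points = {(3, 5), (3, 6), (4, 0), (7, 4), (7, 7), (9, 5), (9, 6), (10, 5), (10, 6)}; affine count = 9; |E(F_11)| = 10.

Discriminant check: Δ ∝ 4a³ + 27b² = 4·4³ + 27·8² = 4·64 + 27·64 ≡ 4 (mod 11). Nonzero ⇒ E is nonsingular.
For each x ∈ F_11, compute rhs = x³ + 4·x + 8 mod 11, then count y ∈ F_11 with y² ≡ rhs.
  x = 0: rhs = 8, matching y values: none (0 points).
  x = 1: rhs = 2, matching y values: none (0 points).
  x = 2: rhs = 2, matching y values: none (0 points).
  x = 3: rhs = 3, matching y values: 5, 6 (2 points).
  x = 4: rhs = 0, matching y values: 0 (1 points).
  x = 5: rhs = 10, matching y values: none (0 points).
  x = 6: rhs = 6, matching y values: none (0 points).
  x = 7: rhs = 5, matching y values: 4, 7 (2 points).
  x = 8: rhs = 2, matching y values: none (0 points).
  x = 9: rhs = 3, matching y values: 5, 6 (2 points).
  x = 10: rhs = 3, matching y values: 5, 6 (2 points).
Total affine count: 9.
Full point count |E(F_11)| = 9 + 1 = 10.
Hasse bound: |10 − (11+1)| = |-2| = 2 ≤ 2√11 ≈ 6.6332 ✓.


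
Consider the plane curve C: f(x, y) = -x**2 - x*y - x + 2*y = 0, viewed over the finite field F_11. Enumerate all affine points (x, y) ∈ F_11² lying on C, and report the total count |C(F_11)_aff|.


Affine F_11-points: {(0, 0), (1, 2), (3, 10), (4, 1), (5, 1), (6, 6), (7, 2), (8, 10), (9, 6), (10, 0)}; count = 10.

For each of the 121 pairs (x, y) ∈ F_11², evaluate f(x, y) mod 11. Record the zeros.
  x = 0: [0↦0, 1↦2, 2↦4, 3↦6, 4↦8, 5↦10, 6↦1, 7↦3, 8↦5, 9↦7, 10↦9]  zeros at y ∈ {0}
  x = 1: [0↦9, 1↦10, 2↦0, 3↦1, 4↦2, 5↦3, 6↦4, 7↦5, 8↦6, 9↦7, 10↦8]  zeros at y ∈ {2}
  x = 2: [0↦5, 1↦5, 2↦5, 3↦5, 4↦5, 5↦5, 6↦5, 7↦5, 8↦5, 9↦5, 10↦5]  zeros at y ∈ ∅
  x = 3: [0↦10, 1↦9, 2↦8, 3↦7, 4↦6, 5↦5, 6↦4, 7↦3, 8↦2, 9↦1, 10↦0]  zeros at y ∈ {10}
  x = 4: [0↦2, 1↦0, 2↦9, 3↦7, 4↦5, 5↦3, 6↦1, 7↦10, 8↦8, 9↦6, 10↦4]  zeros at y ∈ {1}
  x = 5: [0↦3, 1↦0, 2↦8, 3↦5, 4↦2, 5↦10, 6↦7, 7↦4, 8↦1, 9↦9, 10↦6]  zeros at y ∈ {1}
  x = 6: [0↦2, 1↦9, 2↦5, 3↦1, 4↦8, 5↦4, 6↦0, 7↦7, 8↦3, 9↦10, 10↦6]  zeros at y ∈ {6}
  x = 7: [0↦10, 1↦5, 2↦0, 3↦6, 4↦1, 5↦7, 6↦2, 7↦8, 8↦3, 9↦9, 10↦4]  zeros at y ∈ {2}
  x = 8: [0↦5, 1↦10, 2↦4, 3↦9, 4↦3, 5↦8, 6↦2, 7↦7, 8↦1, 9↦6, 10↦0]  zeros at y ∈ {10}
  x = 9: [0↦9, 1↦2, 2↦6, 3↦10, 4↦3, 5↦7, 6↦0, 7↦4, 8↦8, 9↦1, 10↦5]  zeros at y ∈ {6}
  x = 10: [0↦0, 1↦3, 2↦6, 3↦9, 4↦1, 5↦4, 6↦7, 7↦10, 8↦2, 9↦5, 10↦8]  zeros at y ∈ {0}
Collecting zeros: affine points = {(0, 0), (1, 2), (3, 10), (4, 1), (5, 1), (6, 6), (7, 2), (8, 10), (9, 6), (10, 0)}.
Total count |C(F_11)_aff| = 10.


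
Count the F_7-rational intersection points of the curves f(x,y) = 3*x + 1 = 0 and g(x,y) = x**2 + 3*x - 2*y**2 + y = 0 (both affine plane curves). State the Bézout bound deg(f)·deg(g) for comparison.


Common zeros: {(2, 5), (2, 6)}; count = 2; Bézout bound = 2.

deg(f) = 1, deg(g) = 2, so Bézout bound = 2.
Scan x ∈ F_7. For each x, list the y ∈ F_7 with f(x, y) ≡ 0 and those with g(x, y) ≡ 0 (mod 7); the common zeros in that column are the intersection.
  x = 0: f ≡ 0 at y ∈ ∅; g ≡ 0 at y ∈ {0, 4}; common: ∅.
  x = 1: f ≡ 0 at y ∈ ∅; g ≡ 0 at y ∈ ∅; common: ∅.
  x = 2: f ≡ 0 at y ∈ {0, 1, 2, 3, 4, 5, 6}; g ≡ 0 at y ∈ {5, 6}; common: {5, 6}.
  x = 3: f ≡ 0 at y ∈ ∅; g ≡ 0 at y ∈ ∅; common: ∅.
  x = 4: f ≡ 0 at y ∈ ∅; g ≡ 0 at y ∈ {0, 4}; common: ∅.
  x = 5: f ≡ 0 at y ∈ ∅; g ≡ 0 at y ∈ ∅; common: ∅.
  x = 6: f ≡ 0 at y ∈ ∅; g ≡ 0 at y ∈ ∅; common: ∅.
Collecting: common zeros = {(2, 5), (2, 6)}, so the count is 2.
Comparison with the Bézout bound: 2 ≤ 2 = deg(f)·deg(g), as expected for curves with no common component (the bound is attained).


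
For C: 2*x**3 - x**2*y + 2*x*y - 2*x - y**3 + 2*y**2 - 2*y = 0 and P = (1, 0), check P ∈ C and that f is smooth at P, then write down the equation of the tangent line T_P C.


Tangent line at P: 4*x - y - 4 = 0.

Step 1: f(1, 0) = 0, so P lies on C.
Step 2: partial derivatives
  f_x(x, y) = 6*x**2 - 2*x*y + 2*y - 2, f_y(x, y) = -x**2 + 2*x - 3*y**2 + 4*y - 2.
  f_x(P) = 4, f_y(P) = -1 (gradient nonzero, so P is smooth).
Step 3: tangent line at P: 4·(x − 1) + -1·(y − 0) = 0.
Expanding: 4*x - y - 4 = 0.


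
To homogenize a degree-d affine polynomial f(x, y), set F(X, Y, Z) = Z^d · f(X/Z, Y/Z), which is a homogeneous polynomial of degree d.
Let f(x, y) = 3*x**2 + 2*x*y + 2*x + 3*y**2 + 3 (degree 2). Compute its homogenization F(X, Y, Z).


F(X, Y, Z) = 3*X**2 + 2*X*Y + 2*X*Z + 3*Y**2 + 3*Z**2

deg(f) = 2.
Substitute x = X/Z, y = Y/Z into f, then multiply by Z^2.
  monomial 3·x^2·y^0 ↦ 3·X^2·Y^0·Z^0.
  monomial 2·x^1·y^1 ↦ 2·X^1·Y^1·Z^0.
  monomial 2·x^1·y^0 ↦ 2·X^1·Y^0·Z^1.
  monomial 3·x^0·y^2 ↦ 3·X^0·Y^2·Z^0.
  monomial 3·x^0·y^0 ↦ 3·X^0·Y^0·Z^2.
Collecting: F(X, Y, Z) = 3*X**2 + 2*X*Y + 2*X*Z + 3*Y**2 + 3*Z**2.


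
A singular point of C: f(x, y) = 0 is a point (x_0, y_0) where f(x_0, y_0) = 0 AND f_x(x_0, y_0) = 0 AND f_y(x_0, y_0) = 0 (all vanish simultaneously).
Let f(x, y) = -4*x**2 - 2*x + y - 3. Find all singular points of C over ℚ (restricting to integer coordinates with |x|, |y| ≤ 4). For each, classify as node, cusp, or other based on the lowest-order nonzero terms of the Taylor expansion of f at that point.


No singular points in the scanned grid; C is smooth there.

Compute partial derivatives:
  f_x = -8*x - 2.
  f_y = 1.
f_y = 1 is a nonzero constant, so f_y never vanishes: no point (x, y) can satisfy f = f_x = f_y = 0. In particular no (x, y) ∈ {−4, ..., 4}² is singular; the curve is smooth.


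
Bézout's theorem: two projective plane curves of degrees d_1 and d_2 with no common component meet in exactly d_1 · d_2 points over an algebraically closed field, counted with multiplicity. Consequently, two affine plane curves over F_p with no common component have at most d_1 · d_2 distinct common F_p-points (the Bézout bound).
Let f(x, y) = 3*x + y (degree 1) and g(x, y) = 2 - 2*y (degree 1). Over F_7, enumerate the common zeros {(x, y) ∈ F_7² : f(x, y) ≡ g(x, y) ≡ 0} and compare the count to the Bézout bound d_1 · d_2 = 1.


Common zeros: {(2, 1)}; count = 1; Bézout bound = 1.

deg(f) = 1, deg(g) = 1, so Bézout bound = 1.
Scan x ∈ F_7. For each x, list the y ∈ F_7 with f(x, y) ≡ 0 and those with g(x, y) ≡ 0 (mod 7); the common zeros in that column are the intersection.
  x = 0: f ≡ 0 at y ∈ {0}; g ≡ 0 at y ∈ {1}; common: ∅.
  x = 1: f ≡ 0 at y ∈ {4}; g ≡ 0 at y ∈ {1}; common: ∅.
  x = 2: f ≡ 0 at y ∈ {1}; g ≡ 0 at y ∈ {1}; common: {1}.
  x = 3: f ≡ 0 at y ∈ {5}; g ≡ 0 at y ∈ {1}; common: ∅.
  x = 4: f ≡ 0 at y ∈ {2}; g ≡ 0 at y ∈ {1}; common: ∅.
  x = 5: f ≡ 0 at y ∈ {6}; g ≡ 0 at y ∈ {1}; common: ∅.
  x = 6: f ≡ 0 at y ∈ {3}; g ≡ 0 at y ∈ {1}; common: ∅.
Collecting: common zeros = {(2, 1)}, so the count is 1.
Comparison with the Bézout bound: 1 ≤ 1 = deg(f)·deg(g), as expected for curves with no common component (the bound is attained).


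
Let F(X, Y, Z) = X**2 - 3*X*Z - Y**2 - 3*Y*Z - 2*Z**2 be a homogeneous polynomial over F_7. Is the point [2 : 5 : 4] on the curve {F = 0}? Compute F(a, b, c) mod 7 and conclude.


F(2,5,4) ≡ 3 (mod 7); P is NOT on the curve.

Evaluate F(2, 5, 4) term-by-term (mod 7).
  X**2 ↦ 1·4·1·1 = 4
  -3*X*Z ↦ -3·2·1·4 = -24
  -Y**2 ↦ -1·1·25·1 = -25
  -3*Y*Z ↦ -3·1·5·4 = -60
  -2*Z**2 ↦ -2·1·1·16 = -32
Sum: F(2, 5, 4) = (4) + (-24) + (-25) + (-60) + (-32) = -137.
Reducing mod 7: -137 ≡ 3 (mod 7).
Since F(a, b, c) ≡ 3 ≠ 0 (mod 7), P does NOT lie on the curve.


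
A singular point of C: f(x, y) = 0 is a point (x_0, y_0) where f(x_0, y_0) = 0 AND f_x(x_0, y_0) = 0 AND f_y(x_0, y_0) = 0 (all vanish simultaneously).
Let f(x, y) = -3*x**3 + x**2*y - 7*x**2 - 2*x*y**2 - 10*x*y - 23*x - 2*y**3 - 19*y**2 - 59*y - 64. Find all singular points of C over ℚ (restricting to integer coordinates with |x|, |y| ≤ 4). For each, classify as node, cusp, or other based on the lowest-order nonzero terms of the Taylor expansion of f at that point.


Singular points: {(-1, -3)}; classification: node.

Compute partial derivatives:
  f_x = -9*x**2 + 2*x*y - 14*x - 2*y**2 - 10*y - 23.
  f_y = x**2 - 4*x*y - 10*x - 6*y**2 - 38*y - 59.
Scan x_0 ∈ {−4, ..., 4}. For each x_0, f_y(x_0, y) is a polynomial in y; find its integer roots y ∈ {−4, ..., 4}, then test f_x and f at those candidates.
  x = -4: f_y(-4, y) = -6*y**2 - 22*y - 3; no integer root y with |y| ≤ 4.
  x = -3: f_y(-3, y) = -6*y**2 - 26*y - 20; vanishes at y ∈ {-1}. (-3, -1): f_x = -48 ≠ 0.
  x = -2: f_y(-2, y) = -6*y**2 - 30*y - 35; no integer root y with |y| ≤ 4.
  x = -1: f_y(-1, y) = -6*y**2 - 34*y - 48; vanishes at y ∈ {-3}. (-1, -3): f_x = 0, f = 0 — SINGULAR.
  x = 0: f_y(0, y) = -6*y**2 - 38*y - 59; no integer root y with |y| ≤ 4.
  x = 1: f_y(1, y) = -6*y**2 - 42*y - 68; no integer root y with |y| ≤ 4.
  x = 2: f_y(2, y) = -6*y**2 - 46*y - 75; no integer root y with |y| ≤ 4.
  x = 3: f_y(3, y) = -6*y**2 - 50*y - 80; no integer root y with |y| ≤ 4.
  x = 4: f_y(4, y) = -6*y**2 - 54*y - 83; no integer root y with |y| ≤ 4.
Only singular point on the grid: (-1, -3).
Classify: substitute x = -1 + u, y = -3 + v and expand: f = -3*u**3 + u**2*v - u**2 - 2*u*v**2 - 2*v**3 + v**2.
No constant or linear terms (consistent with a singular point). Quadratic part: -u**2 + v**2. Cubic part: -3*u**3 + u**2*v - 2*u*v**2 - 2*v**3.
The quadratic part v**2 - u**2 = (v − u)(v + u) splits into two distinct linear factors, so there are two distinct tangent lines y − -3 = ±(x − -1) — this is a node (ordinary double point).
Classification: node.


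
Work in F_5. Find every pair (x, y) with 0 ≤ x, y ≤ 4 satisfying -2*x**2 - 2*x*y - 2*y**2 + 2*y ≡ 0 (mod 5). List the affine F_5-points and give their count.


Affine F_5-points: {(0, 0), (0, 1), (1, 2), (1, 3), (2, 2), (4, 1)}; count = 6.

For each of the 25 pairs (x, y) ∈ F_5², evaluate f(x, y) mod 5. Record the zeros.
  x = 0: [0↦0, 1↦0, 2↦1, 3↦3, 4↦1]  zeros at y ∈ {0, 1}
  x = 1: [0↦3, 1↦1, 2↦0, 3↦0, 4↦1]  zeros at y ∈ {2, 3}
  x = 2: [0↦2, 1↦3, 2↦0, 3↦3, 4↦2]  zeros at y ∈ {2}
  x = 3: [0↦2, 1↦1, 2↦1, 3↦2, 4↦4]  zeros at y ∈ ∅
  x = 4: [0↦3, 1↦0, 2↦3, 3↦2, 4↦2]  zeros at y ∈ {1}
Collecting zeros: affine points = {(0, 0), (0, 1), (1, 2), (1, 3), (2, 2), (4, 1)}.
Total count |C(F_5)_aff| = 6.


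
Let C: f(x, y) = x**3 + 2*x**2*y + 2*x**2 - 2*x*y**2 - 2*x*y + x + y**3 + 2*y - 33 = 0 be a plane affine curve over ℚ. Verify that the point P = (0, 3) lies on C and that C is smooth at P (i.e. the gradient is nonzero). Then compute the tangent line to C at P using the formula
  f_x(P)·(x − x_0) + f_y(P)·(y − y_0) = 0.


Tangent line at P: -23*x + 29*y - 87 = 0.

Step 1: f(0, 3) = 0, so P lies on C.
Step 2: partial derivatives
  f_x(x, y) = 3*x**2 + 4*x*y + 4*x - 2*y**2 - 2*y + 1, f_y(x, y) = 2*x**2 - 4*x*y - 2*x + 3*y**2 + 2.
  f_x(P) = -23, f_y(P) = 29 (gradient nonzero, so P is smooth).
Step 3: tangent line at P: -23·(x − 0) + 29·(y − 3) = 0.
Expanding: -23*x + 29*y - 87 = 0.


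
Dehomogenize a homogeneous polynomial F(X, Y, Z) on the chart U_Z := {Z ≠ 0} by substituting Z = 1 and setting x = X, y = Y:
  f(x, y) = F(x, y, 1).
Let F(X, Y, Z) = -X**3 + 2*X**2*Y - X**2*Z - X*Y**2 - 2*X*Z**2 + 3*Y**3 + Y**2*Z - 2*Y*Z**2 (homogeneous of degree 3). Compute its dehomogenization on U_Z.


f(x, y) = -x**3 + 2*x**2*y - x**2 - x*y**2 - 2*x + 3*y**3 + y**2 - 2*y

On U_Z we set Z = 1. Each monomial c·X^i·Y^j·Z^k in F becomes c·x^i·y^j·1^k = c·x^i·y^j.
Substituting Z = 1: F(X, Y, 1) = -x**3 + 2*x**2*y - x**2 - x*y**2 - 2*x + 3*y**3 + y**2 - 2*y.
Note: deg(f) ≤ deg(F) = 3; strict inequality happens when F is divisible by Z (lost terms).


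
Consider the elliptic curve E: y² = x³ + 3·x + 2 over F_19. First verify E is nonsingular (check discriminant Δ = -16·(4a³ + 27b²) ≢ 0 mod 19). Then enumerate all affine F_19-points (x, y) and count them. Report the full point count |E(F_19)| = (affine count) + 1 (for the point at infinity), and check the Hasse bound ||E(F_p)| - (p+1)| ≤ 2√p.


Affine points = {(1, 5), (1, 14), (2, 4), (2, 15), (3, 0), (5, 3), (5, 16), (7, 9), (7, 10), (8, 5), (8, 14), (9, 6), (9, 13), (10, 5), (10, 14), (11, 6), (11, 13), (16, 2), (16, 17), (17, 8), (17, 11), (18, 6), (18, 13)}; affine count = 23; |E(F_19)| = 24.

Discriminant check: Δ ∝ 4a³ + 27b² = 4·3³ + 27·2² = 4·27 + 27·4 ≡ 7 (mod 19). Nonzero ⇒ E is nonsingular.
For each x ∈ F_19, compute rhs = x³ + 3·x + 2 mod 19, then count y ∈ F_19 with y² ≡ rhs.
  x = 0: rhs = 2, matching y values: none (0 points).
  x = 1: rhs = 6, matching y values: 5, 14 (2 points).
  x = 2: rhs = 16, matching y values: 4, 15 (2 points).
  x = 3: rhs = 0, matching y values: 0 (1 points).
  x = 4: rhs = 2, matching y values: none (0 points).
  x = 5: rhs = 9, matching y values: 3, 16 (2 points).
  x = 6: rhs = 8, matching y values: none (0 points).
  x = 7: rhs = 5, matching y values: 9, 10 (2 points).
  x = 8: rhs = 6, matching y values: 5, 14 (2 points).
  x = 9: rhs = 17, matching y values: 6, 13 (2 points).
  x = 10: rhs = 6, matching y values: 5, 14 (2 points).
  x = 11: rhs = 17, matching y values: 6, 13 (2 points).
  x = 12: rhs = 18, matching y values: none (0 points).
  x = 13: rhs = 15, matching y values: none (0 points).
  x = 14: rhs = 14, matching y values: none (0 points).
  x = 15: rhs = 2, matching y values: none (0 points).
  x = 16: rhs = 4, matching y values: 2, 17 (2 points).
  x = 17: rhs = 7, matching y values: 8, 11 (2 points).
  x = 18: rhs = 17, matching y values: 6, 13 (2 points).
Total affine count: 23.
Full point count |E(F_19)| = 23 + 1 = 24.
Hasse bound: |24 − (19+1)| = |4| = 4 ≤ 2√19 ≈ 8.7178 ✓.


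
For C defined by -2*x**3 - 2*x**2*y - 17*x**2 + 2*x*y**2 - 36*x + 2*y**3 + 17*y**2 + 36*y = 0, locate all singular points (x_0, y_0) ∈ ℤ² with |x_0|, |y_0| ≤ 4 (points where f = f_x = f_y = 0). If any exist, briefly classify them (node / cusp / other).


Singular points: {(-2, -2)}; classification: node.

Compute partial derivatives:
  f_x = -6*x**2 - 4*x*y - 34*x + 2*y**2 - 36.
  f_y = -2*x**2 + 4*x*y + 6*y**2 + 34*y + 36.
Scan x_0 ∈ {−4, ..., 4}. For each x_0, f_y(x_0, y) is a polynomial in y; find its integer roots y ∈ {−4, ..., 4}, then test f_x and f at those candidates.
  x = -4: f_y(-4, y) = 6*y**2 + 18*y + 4; no integer root y with |y| ≤ 4.
  x = -3: f_y(-3, y) = 6*y**2 + 22*y + 18; no integer root y with |y| ≤ 4.
  x = -2: f_y(-2, y) = 6*y**2 + 26*y + 28; vanishes at y ∈ {-2}. (-2, -2): f_x = 0, f = 0 — SINGULAR.
  x = -1: f_y(-1, y) = 6*y**2 + 30*y + 34; no integer root y with |y| ≤ 4.
  x = 0: f_y(0, y) = 6*y**2 + 34*y + 36; no integer root y with |y| ≤ 4.
  x = 1: f_y(1, y) = 6*y**2 + 38*y + 34; no integer root y with |y| ≤ 4.
  x = 2: f_y(2, y) = 6*y**2 + 42*y + 28; no integer root y with |y| ≤ 4.
  x = 3: f_y(3, y) = 6*y**2 + 46*y + 18; no integer root y with |y| ≤ 4.
  x = 4: f_y(4, y) = 6*y**2 + 50*y + 4; no integer root y with |y| ≤ 4.
Only singular point on the grid: (-2, -2).
Classify: substitute x = -2 + u, y = -2 + v and expand: f = -2*u**3 - 2*u**2*v - u**2 + 2*u*v**2 + 2*v**3 + v**2.
No constant or linear terms (consistent with a singular point). Quadratic part: -u**2 + v**2. Cubic part: -2*u**3 - 2*u**2*v + 2*u*v**2 + 2*v**3.
The quadratic part v**2 - u**2 = (v − u)(v + u) splits into two distinct linear factors, so there are two distinct tangent lines y − -2 = ±(x − -2) — this is a node (ordinary double point).
Classification: node.


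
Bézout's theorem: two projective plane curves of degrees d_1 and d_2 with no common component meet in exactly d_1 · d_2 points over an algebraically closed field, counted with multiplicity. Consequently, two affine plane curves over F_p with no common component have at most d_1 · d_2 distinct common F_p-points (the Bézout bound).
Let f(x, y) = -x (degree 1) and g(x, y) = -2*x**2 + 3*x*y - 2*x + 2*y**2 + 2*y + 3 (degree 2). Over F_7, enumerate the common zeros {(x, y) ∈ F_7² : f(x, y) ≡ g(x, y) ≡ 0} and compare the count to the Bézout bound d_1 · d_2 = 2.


Common zeros: {(0, 1), (0, 5)}; count = 2; Bézout bound = 2.

deg(f) = 1, deg(g) = 2, so Bézout bound = 2.
Scan x ∈ F_7. For each x, list the y ∈ F_7 with f(x, y) ≡ 0 and those with g(x, y) ≡ 0 (mod 7); the common zeros in that column are the intersection.
  x = 0: f ≡ 0 at y ∈ {0, 1, 2, 3, 4, 5, 6}; g ≡ 0 at y ∈ {1, 5}; common: {1, 5}.
  x = 1: f ≡ 0 at y ∈ ∅; g ≡ 0 at y ∈ ∅; common: ∅.
  x = 2: f ≡ 0 at y ∈ ∅; g ≡ 0 at y ∈ ∅; common: ∅.
  x = 3: f ≡ 0 at y ∈ ∅; g ≡ 0 at y ∈ {0, 5}; common: ∅.
  x = 4: f ≡ 0 at y ∈ ∅; g ≡ 0 at y ∈ {1, 6}; common: ∅.
  x = 5: f ≡ 0 at y ∈ ∅; g ≡ 0 at y ∈ ∅; common: ∅.
  x = 6: f ≡ 0 at y ∈ ∅; g ≡ 0 at y ∈ ∅; common: ∅.
Collecting: common zeros = {(0, 1), (0, 5)}, so the count is 2.
Comparison with the Bézout bound: 2 ≤ 2 = deg(f)·deg(g), as expected for curves with no common component (the bound is attained).


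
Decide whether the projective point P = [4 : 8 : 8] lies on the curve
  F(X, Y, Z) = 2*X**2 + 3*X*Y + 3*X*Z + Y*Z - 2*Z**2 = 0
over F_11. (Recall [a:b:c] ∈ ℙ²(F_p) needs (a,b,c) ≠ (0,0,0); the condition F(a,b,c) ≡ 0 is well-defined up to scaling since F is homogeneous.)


F(4,8,8) ≡ 6 (mod 11); P is NOT on the curve.

Evaluate F(4, 8, 8) term-by-term (mod 11).
  2*X**2 ↦ 2·16·1·1 = 32
  3*X*Y ↦ 3·4·8·1 = 96
  3*X*Z ↦ 3·4·1·8 = 96
  Y*Z ↦ 1·1·8·8 = 64
  -2*Z**2 ↦ -2·1·1·64 = -128
Sum: F(4, 8, 8) = (32) + (96) + (96) + (64) + (-128) = 160.
Reducing mod 11: 160 ≡ 6 (mod 11).
Since F(a, b, c) ≡ 6 ≠ 0 (mod 11), P does NOT lie on the curve.


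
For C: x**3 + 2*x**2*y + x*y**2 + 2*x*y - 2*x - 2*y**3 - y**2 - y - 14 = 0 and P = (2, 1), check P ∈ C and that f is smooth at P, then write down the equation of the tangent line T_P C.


Tangent line at P: 21*x + 7*y - 49 = 0.

Step 1: f(2, 1) = 0, so P lies on C.
Step 2: partial derivatives
  f_x(x, y) = 3*x**2 + 4*x*y + y**2 + 2*y - 2, f_y(x, y) = 2*x**2 + 2*x*y + 2*x - 6*y**2 - 2*y - 1.
  f_x(P) = 21, f_y(P) = 7 (gradient nonzero, so P is smooth).
Step 3: tangent line at P: 21·(x − 2) + 7·(y − 1) = 0.
Expanding: 21*x + 7*y - 49 = 0.


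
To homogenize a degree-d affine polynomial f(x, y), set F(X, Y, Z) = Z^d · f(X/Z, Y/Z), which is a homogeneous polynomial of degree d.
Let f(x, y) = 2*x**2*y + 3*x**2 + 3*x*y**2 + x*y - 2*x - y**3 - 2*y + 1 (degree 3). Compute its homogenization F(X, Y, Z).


F(X, Y, Z) = 2*X**2*Y + 3*X**2*Z + 3*X*Y**2 + X*Y*Z - 2*X*Z**2 - Y**3 - 2*Y*Z**2 + Z**3

deg(f) = 3.
Substitute x = X/Z, y = Y/Z into f, then multiply by Z^3.
  monomial 2·x^2·y^1 ↦ 2·X^2·Y^1·Z^0.
  monomial 3·x^2·y^0 ↦ 3·X^2·Y^0·Z^1.
  monomial 3·x^1·y^2 ↦ 3·X^1·Y^2·Z^0.
  monomial 1·x^1·y^1 ↦ 1·X^1·Y^1·Z^1.
  monomial -2·x^1·y^0 ↦ -2·X^1·Y^0·Z^2.
  monomial -1·x^0·y^3 ↦ -1·X^0·Y^3·Z^0.
  monomial -2·x^0·y^1 ↦ -2·X^0·Y^1·Z^2.
  monomial 1·x^0·y^0 ↦ 1·X^0·Y^0·Z^3.
Collecting: F(X, Y, Z) = 2*X**2*Y + 3*X**2*Z + 3*X*Y**2 + X*Y*Z - 2*X*Z**2 - Y**3 - 2*Y*Z**2 + Z**3.


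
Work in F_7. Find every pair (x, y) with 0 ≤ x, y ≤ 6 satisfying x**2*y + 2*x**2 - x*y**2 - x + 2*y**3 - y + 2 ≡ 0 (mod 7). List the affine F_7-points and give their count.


Affine F_7-points: {(0, 4), (1, 6), (4, 4), (5, 2), (6, 5)}; count = 5.

For each of the 49 pairs (x, y) ∈ F_7², evaluate f(x, y) mod 7. Record the zeros.
  x = 0: [0↦2, 1↦3, 2↦2, 3↦4, 4↦0, 5↦2, 6↦1]  zeros at y ∈ {4}
  x = 1: [0↦3, 1↦4, 2↦1, 3↦6, 4↦3, 5↦4, 6↦0]  zeros at y ∈ {6}
  x = 2: [0↦1, 1↦4, 2↦1, 3↦4, 4↦4, 5↦6, 6↦1]  zeros at y ∈ ∅
  x = 3: [0↦3, 1↦3, 2↦2, 3↦5, 4↦3, 5↦1, 6↦4]  zeros at y ∈ ∅
  x = 4: [0↦2, 1↦1, 2↦4, 3↦2, 4↦0, 5↦3, 6↦2]  zeros at y ∈ {4}
  x = 5: [0↦5, 1↦5, 2↦0, 3↦2, 4↦2, 5↦5, 6↦2]  zeros at y ∈ {2}
  x = 6: [0↦5, 1↦1, 2↦4, 3↦5, 4↦2, 5↦0, 6↦4]  zeros at y ∈ {5}
Collecting zeros: affine points = {(0, 4), (1, 6), (4, 4), (5, 2), (6, 5)}.
Total count |C(F_7)_aff| = 5.


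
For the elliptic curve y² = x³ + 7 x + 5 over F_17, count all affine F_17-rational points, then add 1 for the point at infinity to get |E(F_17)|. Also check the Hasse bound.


Affine points = {(1, 8), (1, 9), (3, 6), (3, 11), (6, 5), (6, 12), (9, 7), (9, 10), (10, 2), (10, 15), (11, 6), (11, 11), (12, 7), (12, 10), (13, 7), (13, 10), (14, 5), (14, 12), (15, 0)}; affine count = 19; |E(F_17)| = 20.

Discriminant check: Δ ∝ 4a³ + 27b² = 4·7³ + 27·5² = 4·343 + 27·25 ≡ 7 (mod 17). Nonzero ⇒ E is nonsingular.
For each x ∈ F_17, compute rhs = x³ + 7·x + 5 mod 17, then count y ∈ F_17 with y² ≡ rhs.
  x = 0: rhs = 5, matching y values: none (0 points).
  x = 1: rhs = 13, matching y values: 8, 9 (2 points).
  x = 2: rhs = 10, matching y values: none (0 points).
  x = 3: rhs = 2, matching y values: 6, 11 (2 points).
  x = 4: rhs = 12, matching y values: none (0 points).
  x = 5: rhs = 12, matching y values: none (0 points).
  x = 6: rhs = 8, matching y values: 5, 12 (2 points).
  x = 7: rhs = 6, matching y values: none (0 points).
  x = 8: rhs = 12, matching y values: none (0 points).
  x = 9: rhs = 15, matching y values: 7, 10 (2 points).
  x = 10: rhs = 4, matching y values: 2, 15 (2 points).
  x = 11: rhs = 2, matching y values: 6, 11 (2 points).
  x = 12: rhs = 15, matching y values: 7, 10 (2 points).
  x = 13: rhs = 15, matching y values: 7, 10 (2 points).
  x = 14: rhs = 8, matching y values: 5, 12 (2 points).
  x = 15: rhs = 0, matching y values: 0 (1 points).
  x = 16: rhs = 14, matching y values: none (0 points).
Total affine count: 19.
Full point count |E(F_17)| = 19 + 1 = 20.
Hasse bound: |20 − (17+1)| = |2| = 2 ≤ 2√17 ≈ 8.2462 ✓.


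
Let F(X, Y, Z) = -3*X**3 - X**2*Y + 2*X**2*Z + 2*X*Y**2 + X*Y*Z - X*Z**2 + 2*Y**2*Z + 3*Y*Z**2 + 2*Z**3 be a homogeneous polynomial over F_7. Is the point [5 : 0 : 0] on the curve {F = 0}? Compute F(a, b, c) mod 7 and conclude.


F(5,0,0) ≡ 3 (mod 7); P is NOT on the curve.

Evaluate F(5, 0, 0) term-by-term (mod 7).
  -3*X**3 ↦ -3·125·1·1 = -375
  -X**2*Y ↦ -1·25·0·1 = 0
  2*X**2*Z ↦ 2·25·1·0 = 0
  2*X*Y**2 ↦ 2·5·0·1 = 0
  X*Y*Z ↦ 1·5·0·0 = 0
  -X*Z**2 ↦ -1·5·1·0 = 0
  2*Y**2*Z ↦ 2·1·0·0 = 0
  3*Y*Z**2 ↦ 3·1·0·0 = 0
  2*Z**3 ↦ 2·1·1·0 = 0
Sum: F(5, 0, 0) = (-375) + (0) + (0) + (0) + (0) + (0) + (0) + (0) + (0) = -375.
Reducing mod 7: -375 ≡ 3 (mod 7).
Since F(a, b, c) ≡ 3 ≠ 0 (mod 7), P does NOT lie on the curve.


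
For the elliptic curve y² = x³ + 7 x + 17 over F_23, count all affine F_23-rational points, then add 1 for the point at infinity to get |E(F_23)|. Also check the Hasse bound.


Affine points = {(1, 5), (1, 18), (2, 4), (2, 19), (5, 4), (5, 19), (7, 8), (7, 15), (9, 2), (9, 21), (10, 11), (10, 12), (12, 9), (12, 14), (15, 1), (15, 22), (16, 4), (16, 19), (17, 9), (17, 14), (18, 8), (18, 15), (21, 8), (21, 15), (22, 3), (22, 20)}; affine count = 26; |E(F_23)| = 27.

Discriminant check: Δ ∝ 4a³ + 27b² = 4·7³ + 27·17² = 4·343 + 27·289 ≡ 21 (mod 23). Nonzero ⇒ E is nonsingular.
For each x ∈ F_23, compute rhs = x³ + 7·x + 17 mod 23, then count y ∈ F_23 with y² ≡ rhs.
  x = 0: rhs = 17, matching y values: none (0 points).
  x = 1: rhs = 2, matching y values: 5, 18 (2 points).
  x = 2: rhs = 16, matching y values: 4, 19 (2 points).
  x = 3: rhs = 19, matching y values: none (0 points).
  x = 4: rhs = 17, matching y values: none (0 points).
  x = 5: rhs = 16, matching y values: 4, 19 (2 points).
  x = 6: rhs = 22, matching y values: none (0 points).
  x = 7: rhs = 18, matching y values: 8, 15 (2 points).
  x = 8: rhs = 10, matching y values: none (0 points).
  x = 9: rhs = 4, matching y values: 2, 21 (2 points).
  x = 10: rhs = 6, matching y values: 11, 12 (2 points).
  x = 11: rhs = 22, matching y values: none (0 points).
  x = 12: rhs = 12, matching y values: 9, 14 (2 points).
  x = 13: rhs = 5, matching y values: none (0 points).
  x = 14: rhs = 7, matching y values: none (0 points).
  x = 15: rhs = 1, matching y values: 1, 22 (2 points).
  x = 16: rhs = 16, matching y values: 4, 19 (2 points).
  x = 17: rhs = 12, matching y values: 9, 14 (2 points).
  x = 18: rhs = 18, matching y values: 8, 15 (2 points).
  x = 19: rhs = 17, matching y values: none (0 points).
  x = 20: rhs = 15, matching y values: none (0 points).
  x = 21: rhs = 18, matching y values: 8, 15 (2 points).
  x = 22: rhs = 9, matching y values: 3, 20 (2 points).
Total affine count: 26.
Full point count |E(F_23)| = 26 + 1 = 27.
Hasse bound: |27 − (23+1)| = |3| = 3 ≤ 2√23 ≈ 9.5917 ✓.


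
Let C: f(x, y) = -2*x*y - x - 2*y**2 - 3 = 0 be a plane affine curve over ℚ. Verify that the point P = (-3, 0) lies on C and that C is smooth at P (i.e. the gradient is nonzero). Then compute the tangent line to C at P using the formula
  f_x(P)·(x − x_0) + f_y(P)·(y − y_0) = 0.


Tangent line at P: -x + 6*y - 3 = 0.

Step 1: f(-3, 0) = 0, so P lies on C.
Step 2: partial derivatives
  f_x(x, y) = -2*y - 1, f_y(x, y) = -2*x - 4*y.
  f_x(P) = -1, f_y(P) = 6 (gradient nonzero, so P is smooth).
Step 3: tangent line at P: -1·(x − -3) + 6·(y − 0) = 0.
Expanding: -x + 6*y - 3 = 0.


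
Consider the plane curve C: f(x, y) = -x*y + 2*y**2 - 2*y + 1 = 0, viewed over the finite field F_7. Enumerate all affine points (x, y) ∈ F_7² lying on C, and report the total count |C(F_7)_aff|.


Affine F_7-points: {(1, 1), (1, 4), (2, 3), (2, 6), (4, 5), (6, 2)}; count = 6.

For each of the 49 pairs (x, y) ∈ F_7², evaluate f(x, y) mod 7. Record the zeros.
  x = 0: [0↦1, 1↦1, 2↦5, 3↦6, 4↦4, 5↦6, 6↦5]  zeros at y ∈ ∅
  x = 1: [0↦1, 1↦0, 2↦3, 3↦3, 4↦0, 5↦1, 6↦6]  zeros at y ∈ {1, 4}
  x = 2: [0↦1, 1↦6, 2↦1, 3↦0, 4↦3, 5↦3, 6↦0]  zeros at y ∈ {3, 6}
  x = 3: [0↦1, 1↦5, 2↦6, 3↦4, 4↦6, 5↦5, 6↦1]  zeros at y ∈ ∅
  x = 4: [0↦1, 1↦4, 2↦4, 3↦1, 4↦2, 5↦0, 6↦2]  zeros at y ∈ {5}
  x = 5: [0↦1, 1↦3, 2↦2, 3↦5, 4↦5, 5↦2, 6↦3]  zeros at y ∈ ∅
  x = 6: [0↦1, 1↦2, 2↦0, 3↦2, 4↦1, 5↦4, 6↦4]  zeros at y ∈ {2}
Collecting zeros: affine points = {(1, 1), (1, 4), (2, 3), (2, 6), (4, 5), (6, 2)}.
Total count |C(F_7)_aff| = 6.


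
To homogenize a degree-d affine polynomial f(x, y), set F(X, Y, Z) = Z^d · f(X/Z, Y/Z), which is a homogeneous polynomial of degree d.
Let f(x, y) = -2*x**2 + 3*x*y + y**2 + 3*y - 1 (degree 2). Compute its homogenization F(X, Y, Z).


F(X, Y, Z) = -2*X**2 + 3*X*Y + Y**2 + 3*Y*Z - Z**2

deg(f) = 2.
Substitute x = X/Z, y = Y/Z into f, then multiply by Z^2.
  monomial -2·x^2·y^0 ↦ -2·X^2·Y^0·Z^0.
  monomial 3·x^1·y^1 ↦ 3·X^1·Y^1·Z^0.
  monomial 1·x^0·y^2 ↦ 1·X^0·Y^2·Z^0.
  monomial 3·x^0·y^1 ↦ 3·X^0·Y^1·Z^1.
  monomial -1·x^0·y^0 ↦ -1·X^0·Y^0·Z^2.
Collecting: F(X, Y, Z) = -2*X**2 + 3*X*Y + Y**2 + 3*Y*Z - Z**2.


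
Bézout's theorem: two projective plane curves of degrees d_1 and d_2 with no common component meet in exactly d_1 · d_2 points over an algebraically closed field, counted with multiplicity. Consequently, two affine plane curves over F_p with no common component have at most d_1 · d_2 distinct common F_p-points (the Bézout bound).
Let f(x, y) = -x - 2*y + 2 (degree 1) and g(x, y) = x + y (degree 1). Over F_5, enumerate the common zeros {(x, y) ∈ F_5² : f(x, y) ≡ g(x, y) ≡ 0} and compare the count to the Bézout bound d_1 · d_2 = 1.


Common zeros: {(3, 2)}; count = 1; Bézout bound = 1.

deg(f) = 1, deg(g) = 1, so Bézout bound = 1.
Scan x ∈ F_5. For each x, list the y ∈ F_5 with f(x, y) ≡ 0 and those with g(x, y) ≡ 0 (mod 5); the common zeros in that column are the intersection.
  x = 0: f ≡ 0 at y ∈ {1}; g ≡ 0 at y ∈ {0}; common: ∅.
  x = 1: f ≡ 0 at y ∈ {3}; g ≡ 0 at y ∈ {4}; common: ∅.
  x = 2: f ≡ 0 at y ∈ {0}; g ≡ 0 at y ∈ {3}; common: ∅.
  x = 3: f ≡ 0 at y ∈ {2}; g ≡ 0 at y ∈ {2}; common: {2}.
  x = 4: f ≡ 0 at y ∈ {4}; g ≡ 0 at y ∈ {1}; common: ∅.
Collecting: common zeros = {(3, 2)}, so the count is 1.
Comparison with the Bézout bound: 1 ≤ 1 = deg(f)·deg(g), as expected for curves with no common component (the bound is attained).


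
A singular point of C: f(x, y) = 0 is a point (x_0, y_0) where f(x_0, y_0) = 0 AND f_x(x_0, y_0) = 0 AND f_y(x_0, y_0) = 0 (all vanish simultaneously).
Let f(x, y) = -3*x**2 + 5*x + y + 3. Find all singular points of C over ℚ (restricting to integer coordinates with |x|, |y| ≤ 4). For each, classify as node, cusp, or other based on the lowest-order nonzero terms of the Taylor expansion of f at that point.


No singular points in the scanned grid; C is smooth there.

Compute partial derivatives:
  f_x = 5 - 6*x.
  f_y = 1.
f_y = 1 is a nonzero constant, so f_y never vanishes: no point (x, y) can satisfy f = f_x = f_y = 0. In particular no (x, y) ∈ {−4, ..., 4}² is singular; the curve is smooth.


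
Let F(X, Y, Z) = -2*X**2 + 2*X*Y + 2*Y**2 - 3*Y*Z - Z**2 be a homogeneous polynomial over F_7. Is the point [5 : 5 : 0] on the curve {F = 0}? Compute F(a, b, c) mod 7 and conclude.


F(5,5,0) ≡ 1 (mod 7); P is NOT on the curve.

Evaluate F(5, 5, 0) term-by-term (mod 7).
  -2*X**2 ↦ -2·25·1·1 = -50
  2*X*Y ↦ 2·5·5·1 = 50
  2*Y**2 ↦ 2·1·25·1 = 50
  -3*Y*Z ↦ -3·1·5·0 = 0
  -Z**2 ↦ -1·1·1·0 = 0
Sum: F(5, 5, 0) = (-50) + (50) + (50) + (0) + (0) = 50.
Reducing mod 7: 50 ≡ 1 (mod 7).
Since F(a, b, c) ≡ 1 ≠ 0 (mod 7), P does NOT lie on the curve.


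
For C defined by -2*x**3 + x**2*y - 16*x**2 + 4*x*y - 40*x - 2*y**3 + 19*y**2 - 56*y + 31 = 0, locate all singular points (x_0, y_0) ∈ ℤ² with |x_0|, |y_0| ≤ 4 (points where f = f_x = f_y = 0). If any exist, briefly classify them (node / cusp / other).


Singular points: {(-2, 3)}; classification: node.

Compute partial derivatives:
  f_x = -6*x**2 + 2*x*y - 32*x + 4*y - 40.
  f_y = x**2 + 4*x - 6*y**2 + 38*y - 56.
Scan x_0 ∈ {−4, ..., 4}. For each x_0, f_y(x_0, y) is a polynomial in y; find its integer roots y ∈ {−4, ..., 4}, then test f_x and f at those candidates.
  x = -4: f_y(-4, y) = -6*y**2 + 38*y - 56; vanishes at y ∈ {4}. (-4, 4): f_x = -24 ≠ 0.
  x = -3: f_y(-3, y) = -6*y**2 + 38*y - 59; no integer root y with |y| ≤ 4.
  x = -2: f_y(-2, y) = -6*y**2 + 38*y - 60; vanishes at y ∈ {3}. (-2, 3): f_x = 0, f = 0 — SINGULAR.
  x = -1: f_y(-1, y) = -6*y**2 + 38*y - 59; no integer root y with |y| ≤ 4.
  x = 0: f_y(0, y) = -6*y**2 + 38*y - 56; vanishes at y ∈ {4}. (0, 4): f_x = -24 ≠ 0.
  x = 1: f_y(1, y) = -6*y**2 + 38*y - 51; no integer root y with |y| ≤ 4.
  x = 2: f_y(2, y) = -6*y**2 + 38*y - 44; no integer root y with |y| ≤ 4.
  x = 3: f_y(3, y) = -6*y**2 + 38*y - 35; no integer root y with |y| ≤ 4.
  x = 4: f_y(4, y) = -6*y**2 + 38*y - 24; no integer root y with |y| ≤ 4.
Only singular point on the grid: (-2, 3).
Classify: substitute x = -2 + u, y = 3 + v and expand: f = -2*u**3 + u**2*v - u**2 - 2*v**3 + v**2.
No constant or linear terms (consistent with a singular point). Quadratic part: -u**2 + v**2. Cubic part: -2*u**3 + u**2*v - 2*v**3.
The quadratic part v**2 - u**2 = (v − u)(v + u) splits into two distinct linear factors, so there are two distinct tangent lines y − 3 = ±(x − -2) — this is a node (ordinary double point).
Classification: node.


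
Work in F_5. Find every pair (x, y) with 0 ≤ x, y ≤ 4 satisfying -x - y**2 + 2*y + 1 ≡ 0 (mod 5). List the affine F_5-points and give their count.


Affine F_5-points: {(1, 0), (1, 2), (2, 1), (3, 3), (3, 4)}; count = 5.

For each of the 25 pairs (x, y) ∈ F_5², evaluate f(x, y) mod 5. Record the zeros.
  x = 0: [0↦1, 1↦2, 2↦1, 3↦3, 4↦3]  zeros at y ∈ ∅
  x = 1: [0↦0, 1↦1, 2↦0, 3↦2, 4↦2]  zeros at y ∈ {0, 2}
  x = 2: [0↦4, 1↦0, 2↦4, 3↦1, 4↦1]  zeros at y ∈ {1}
  x = 3: [0↦3, 1↦4, 2↦3, 3↦0, 4↦0]  zeros at y ∈ {3, 4}
  x = 4: [0↦2, 1↦3, 2↦2, 3↦4, 4↦4]  zeros at y ∈ ∅
Collecting zeros: affine points = {(1, 0), (1, 2), (2, 1), (3, 3), (3, 4)}.
Total count |C(F_5)_aff| = 5.


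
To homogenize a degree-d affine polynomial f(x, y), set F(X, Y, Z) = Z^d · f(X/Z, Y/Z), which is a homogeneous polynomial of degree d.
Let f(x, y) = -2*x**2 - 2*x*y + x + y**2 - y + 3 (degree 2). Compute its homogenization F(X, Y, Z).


F(X, Y, Z) = -2*X**2 - 2*X*Y + X*Z + Y**2 - Y*Z + 3*Z**2

deg(f) = 2.
Substitute x = X/Z, y = Y/Z into f, then multiply by Z^2.
  monomial -2·x^2·y^0 ↦ -2·X^2·Y^0·Z^0.
  monomial -2·x^1·y^1 ↦ -2·X^1·Y^1·Z^0.
  monomial 1·x^1·y^0 ↦ 1·X^1·Y^0·Z^1.
  monomial 1·x^0·y^2 ↦ 1·X^0·Y^2·Z^0.
  monomial -1·x^0·y^1 ↦ -1·X^0·Y^1·Z^1.
  monomial 3·x^0·y^0 ↦ 3·X^0·Y^0·Z^2.
Collecting: F(X, Y, Z) = -2*X**2 - 2*X*Y + X*Z + Y**2 - Y*Z + 3*Z**2.


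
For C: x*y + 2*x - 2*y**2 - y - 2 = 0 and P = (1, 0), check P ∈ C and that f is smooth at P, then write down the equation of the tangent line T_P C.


Tangent line at P: 2*x - 2 = 0.

Step 1: f(1, 0) = 0, so P lies on C.
Step 2: partial derivatives
  f_x(x, y) = y + 2, f_y(x, y) = x - 4*y - 1.
  f_x(P) = 2, f_y(P) = 0 (gradient nonzero, so P is smooth).
Step 3: tangent line at P: 2·(x − 1) + 0·(y − 0) = 0.
Expanding: 2*x - 2 = 0.


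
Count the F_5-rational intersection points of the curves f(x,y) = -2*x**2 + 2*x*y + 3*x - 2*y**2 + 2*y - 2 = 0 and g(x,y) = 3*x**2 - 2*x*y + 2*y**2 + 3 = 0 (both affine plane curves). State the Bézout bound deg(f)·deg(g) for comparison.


Common zeros: {(2, 2), (3, 3), (4, 3)}; count = 3; Bézout bound = 4.

deg(f) = 2, deg(g) = 2, so Bézout bound = 4.
Scan x ∈ F_5. For each x, list the y ∈ F_5 with f(x, y) ≡ 0 and those with g(x, y) ≡ 0 (mod 5); the common zeros in that column are the intersection.
  x = 0: f ≡ 0 at y ∈ ∅; g ≡ 0 at y ∈ {1, 4}; common: ∅.
  x = 1: f ≡ 0 at y ∈ ∅; g ≡ 0 at y ∈ {2, 4}; common: ∅.
  x = 2: f ≡ 0 at y ∈ {1, 2}; g ≡ 0 at y ∈ {0, 2}; common: {2}.
  x = 3: f ≡ 0 at y ∈ {1, 3}; g ≡ 0 at y ∈ {0, 3}; common: {3}.
  x = 4: f ≡ 0 at y ∈ {2, 3}; g ≡ 0 at y ∈ {1, 3}; common: {3}.
Collecting: common zeros = {(2, 2), (3, 3), (4, 3)}, so the count is 3.
Comparison with the Bézout bound: 3 ≤ 4 = deg(f)·deg(g), as expected for curves with no common component (the affine F_5-count falls short of the bound because intersections may lie at infinity, over extension fields, or carry multiplicity).


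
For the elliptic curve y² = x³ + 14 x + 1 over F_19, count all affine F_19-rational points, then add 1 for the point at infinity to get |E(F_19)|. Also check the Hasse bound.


Affine points = {(0, 1), (0, 18), (1, 4), (1, 15), (4, 8), (4, 11), (5, 5), (5, 14), (6, 4), (6, 15), (7, 9), (7, 10), (8, 6), (8, 13), (9, 1), (9, 18), (10, 1), (10, 18), (11, 2), (11, 17), (12, 4), (12, 15), (13, 9), (13, 10), (18, 9), (18, 10)}; affine count = 26; |E(F_19)| = 27.

Discriminant check: Δ ∝ 4a³ + 27b² = 4·14³ + 27·1² = 4·2744 + 27·1 ≡ 2 (mod 19). Nonzero ⇒ E is nonsingular.
For each x ∈ F_19, compute rhs = x³ + 14·x + 1 mod 19, then count y ∈ F_19 with y² ≡ rhs.
  x = 0: rhs = 1, matching y values: 1, 18 (2 points).
  x = 1: rhs = 16, matching y values: 4, 15 (2 points).
  x = 2: rhs = 18, matching y values: none (0 points).
  x = 3: rhs = 13, matching y values: none (0 points).
  x = 4: rhs = 7, matching y values: 8, 11 (2 points).
  x = 5: rhs = 6, matching y values: 5, 14 (2 points).
  x = 6: rhs = 16, matching y values: 4, 15 (2 points).
  x = 7: rhs = 5, matching y values: 9, 10 (2 points).
  x = 8: rhs = 17, matching y values: 6, 13 (2 points).
  x = 9: rhs = 1, matching y values: 1, 18 (2 points).
  x = 10: rhs = 1, matching y values: 1, 18 (2 points).
  x = 11: rhs = 4, matching y values: 2, 17 (2 points).
  x = 12: rhs = 16, matching y values: 4, 15 (2 points).
  x = 13: rhs = 5, matching y values: 9, 10 (2 points).
  x = 14: rhs = 15, matching y values: none (0 points).
  x = 15: rhs = 14, matching y values: none (0 points).
  x = 16: rhs = 8, matching y values: none (0 points).
  x = 17: rhs = 3, matching y values: none (0 points).
  x = 18: rhs = 5, matching y values: 9, 10 (2 points).
Total affine count: 26.
Full point count |E(F_19)| = 26 + 1 = 27.
Hasse bound: |27 − (19+1)| = |7| = 7 ≤ 2√19 ≈ 8.7178 ✓.


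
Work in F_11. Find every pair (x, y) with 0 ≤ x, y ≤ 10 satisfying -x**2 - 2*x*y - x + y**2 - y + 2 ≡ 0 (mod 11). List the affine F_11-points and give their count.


Affine F_11-points: {(0, 5), (0, 7), (1, 0), (1, 3), (3, 3), (3, 4), (7, 7), (7, 8), (9, 0), (9, 8), (10, 4), (10, 6)}; count = 12.

For each of the 121 pairs (x, y) ∈ F_11², evaluate f(x, y) mod 11. Record the zeros.
  x = 0: [0↦2, 1↦2, 2↦4, 3↦8, 4↦3, 5↦0, 6↦10, 7↦0, 8↦3, 9↦8, 10↦4]  zeros at y ∈ {5, 7}
  x = 1: [0↦0, 1↦9, 2↦9, 3↦0, 4↦4, 5↦10, 6↦7, 7↦6, 8↦7, 9↦10, 10↦4]  zeros at y ∈ {0, 3}
  x = 2: [0↦7, 1↦3, 2↦1, 3↦1, 4↦3, 5↦7, 6↦2, 7↦10, 8↦9, 9↦10, 10↦2]  zeros at y ∈ ∅
  x = 3: [0↦1, 1↦6, 2↦2, 3↦0, 4↦0, 5↦2, 6↦6, 7↦1, 8↦9, 9↦8, 10↦9]  zeros at y ∈ {3, 4}
  x = 4: [0↦4, 1↦7, 2↦1, 3↦8, 4↦6, 5↦6, 6↦8, 7↦1, 8↦7, 9↦4, 10↦3]  zeros at y ∈ ∅
  x = 5: [0↦5, 1↦6, 2↦9, 3↦3, 4↦10, 5↦8, 6↦8, 7↦10, 8↦3, 9↦9, 10↦6]  zeros at y ∈ ∅
  x = 6: [0↦4, 1↦3, 2↦4, 3↦7, 4↦1, 5↦8, 6↦6, 7↦6, 8↦8, 9↦1, 10↦7]  zeros at y ∈ ∅
  x = 7: [0↦1, 1↦9, 2↦8, 3↦9, 4↦1, 5↦6, 6↦2, 7↦0, 8↦0, 9↦2, 10↦6]  zeros at y ∈ {7, 8}
  x = 8: [0↦7, 1↦2, 2↦10, 3↦9, 4↦10, 5↦2, 6↦7, 7↦3, 8↦1, 9↦1, 10↦3]  zeros at y ∈ ∅
  x = 9: [0↦0, 1↦4, 2↦10, 3↦7, 4↦6, 5↦7, 6↦10, 7↦4, 8↦0, 9↦9, 10↦9]  zeros at y ∈ {0, 8}
  x = 10: [0↦2, 1↦4, 2↦8, 3↦3, 4↦0, 5↦10, 6↦0, 7↦3, 8↦8, 9↦4, 10↦2]  zeros at y ∈ {4, 6}
Collecting zeros: affine points = {(0, 5), (0, 7), (1, 0), (1, 3), (3, 3), (3, 4), (7, 7), (7, 8), (9, 0), (9, 8), (10, 4), (10, 6)}.
Total count |C(F_11)_aff| = 12.
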